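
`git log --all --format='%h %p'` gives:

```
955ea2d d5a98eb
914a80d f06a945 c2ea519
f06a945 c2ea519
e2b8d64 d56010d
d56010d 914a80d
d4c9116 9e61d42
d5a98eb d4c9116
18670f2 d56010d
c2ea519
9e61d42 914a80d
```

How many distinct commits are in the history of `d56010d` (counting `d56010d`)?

4

Walking parent pointers from d56010d: reachable set = {914a80d, c2ea519, d56010d, f06a945}.
That is 4 commits.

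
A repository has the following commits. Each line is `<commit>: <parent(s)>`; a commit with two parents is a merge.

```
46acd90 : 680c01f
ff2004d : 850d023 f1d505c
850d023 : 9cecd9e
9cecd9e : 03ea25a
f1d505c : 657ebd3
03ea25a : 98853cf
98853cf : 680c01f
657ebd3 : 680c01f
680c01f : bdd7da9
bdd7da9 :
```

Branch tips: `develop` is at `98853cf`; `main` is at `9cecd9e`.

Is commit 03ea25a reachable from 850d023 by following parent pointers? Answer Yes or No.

Yes

Ancestors of 850d023 (commits reachable by following parents): {03ea25a, 680c01f, 850d023, 98853cf, 9cecd9e, bdd7da9}.
03ea25a is in that set, so it is an ancestor of 850d023.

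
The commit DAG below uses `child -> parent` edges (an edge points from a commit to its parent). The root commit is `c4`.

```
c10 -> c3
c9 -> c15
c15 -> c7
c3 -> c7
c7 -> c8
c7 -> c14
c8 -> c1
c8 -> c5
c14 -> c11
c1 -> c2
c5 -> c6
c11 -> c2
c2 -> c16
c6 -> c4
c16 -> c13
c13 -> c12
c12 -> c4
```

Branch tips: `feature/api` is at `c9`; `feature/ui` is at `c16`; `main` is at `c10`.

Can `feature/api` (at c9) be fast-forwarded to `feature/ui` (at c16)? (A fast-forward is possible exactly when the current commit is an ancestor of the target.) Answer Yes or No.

A fast-forward from c9 to c16 is possible iff c9 is an ancestor of c16.
Ancestors of c16: {c12, c13, c16, c4}.
c9 is not among them, so fast-forward is not possible.

No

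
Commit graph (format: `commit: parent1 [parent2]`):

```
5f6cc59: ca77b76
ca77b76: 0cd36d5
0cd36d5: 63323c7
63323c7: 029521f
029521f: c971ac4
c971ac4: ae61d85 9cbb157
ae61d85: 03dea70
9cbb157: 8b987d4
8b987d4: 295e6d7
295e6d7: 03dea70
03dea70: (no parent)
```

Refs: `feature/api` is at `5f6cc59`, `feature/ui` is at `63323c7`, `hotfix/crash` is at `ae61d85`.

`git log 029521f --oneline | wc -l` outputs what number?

7

Walking parent pointers from 029521f: reachable set = {029521f, 03dea70, 295e6d7, 8b987d4, 9cbb157, ae61d85, c971ac4}.
That is 7 commits.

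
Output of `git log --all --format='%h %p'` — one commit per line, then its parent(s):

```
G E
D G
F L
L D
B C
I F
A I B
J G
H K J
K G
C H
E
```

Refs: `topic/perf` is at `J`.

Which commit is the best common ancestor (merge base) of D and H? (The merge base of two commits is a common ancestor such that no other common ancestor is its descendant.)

G

Ancestors of D: {D, E, G}.
Ancestors of H: {E, G, H, J, K}.
Common ancestors: {E, G}.
Among these, G is not an ancestor of any other common ancestor — it is the merge base.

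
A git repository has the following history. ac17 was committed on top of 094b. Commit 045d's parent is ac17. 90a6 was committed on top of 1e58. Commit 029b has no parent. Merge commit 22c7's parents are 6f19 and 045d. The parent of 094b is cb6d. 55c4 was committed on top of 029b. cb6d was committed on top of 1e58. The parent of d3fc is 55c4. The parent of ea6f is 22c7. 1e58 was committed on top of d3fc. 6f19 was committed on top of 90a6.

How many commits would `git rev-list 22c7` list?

Walking parent pointers from 22c7: reachable set = {029b, 045d, 094b, 1e58, 22c7, 55c4, 6f19, 90a6, ac17, cb6d, d3fc}.
That is 11 commits.

11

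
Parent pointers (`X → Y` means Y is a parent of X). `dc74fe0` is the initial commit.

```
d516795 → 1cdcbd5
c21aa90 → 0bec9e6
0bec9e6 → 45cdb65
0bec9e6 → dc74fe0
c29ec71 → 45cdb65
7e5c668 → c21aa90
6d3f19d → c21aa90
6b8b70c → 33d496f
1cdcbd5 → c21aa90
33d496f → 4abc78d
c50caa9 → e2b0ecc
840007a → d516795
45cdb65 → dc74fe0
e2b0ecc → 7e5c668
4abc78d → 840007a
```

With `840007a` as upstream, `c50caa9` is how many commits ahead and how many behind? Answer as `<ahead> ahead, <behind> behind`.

Reachable from c50caa9: {0bec9e6, 45cdb65, 7e5c668, c21aa90, c50caa9, dc74fe0, e2b0ecc}.
Reachable from 840007a: {0bec9e6, 1cdcbd5, 45cdb65, 840007a, c21aa90, d516795, dc74fe0}.
Only in c50caa9's history (ahead): {7e5c668, c50caa9, e2b0ecc} — 3.
Only in 840007a's history (behind): {1cdcbd5, 840007a, d516795} — 3.

3 ahead, 3 behind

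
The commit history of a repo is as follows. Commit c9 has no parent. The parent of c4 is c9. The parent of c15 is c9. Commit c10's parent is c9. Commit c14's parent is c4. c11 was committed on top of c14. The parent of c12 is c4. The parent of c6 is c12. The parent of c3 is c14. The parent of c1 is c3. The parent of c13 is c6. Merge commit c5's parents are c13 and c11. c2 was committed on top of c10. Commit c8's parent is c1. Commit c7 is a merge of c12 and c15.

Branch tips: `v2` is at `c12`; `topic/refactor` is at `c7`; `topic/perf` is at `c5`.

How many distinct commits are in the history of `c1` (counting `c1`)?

Walking parent pointers from c1: reachable set = {c1, c14, c3, c4, c9}.
That is 5 commits.

5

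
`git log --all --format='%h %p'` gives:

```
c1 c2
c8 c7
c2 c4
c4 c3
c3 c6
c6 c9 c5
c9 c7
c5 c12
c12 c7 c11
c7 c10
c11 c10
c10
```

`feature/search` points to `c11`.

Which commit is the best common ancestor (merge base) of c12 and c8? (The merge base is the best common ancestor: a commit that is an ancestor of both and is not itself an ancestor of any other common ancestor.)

c7

Ancestors of c12: {c10, c11, c12, c7}.
Ancestors of c8: {c10, c7, c8}.
Common ancestors: {c10, c7}.
Among these, c7 is not an ancestor of any other common ancestor — it is the merge base.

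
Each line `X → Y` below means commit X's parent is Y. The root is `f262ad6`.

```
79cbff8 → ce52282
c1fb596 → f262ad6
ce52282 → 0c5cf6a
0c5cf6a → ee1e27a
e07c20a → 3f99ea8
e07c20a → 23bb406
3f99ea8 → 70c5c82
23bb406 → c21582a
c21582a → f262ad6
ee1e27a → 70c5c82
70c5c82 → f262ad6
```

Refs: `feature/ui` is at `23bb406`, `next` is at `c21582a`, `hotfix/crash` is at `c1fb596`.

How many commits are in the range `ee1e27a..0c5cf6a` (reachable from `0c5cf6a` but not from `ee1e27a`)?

1

Reachable from 0c5cf6a: {0c5cf6a, 70c5c82, ee1e27a, f262ad6}.
Reachable from ee1e27a: {70c5c82, ee1e27a, f262ad6}.
In 0c5cf6a's history but not ee1e27a's: {0c5cf6a} — 1 commit.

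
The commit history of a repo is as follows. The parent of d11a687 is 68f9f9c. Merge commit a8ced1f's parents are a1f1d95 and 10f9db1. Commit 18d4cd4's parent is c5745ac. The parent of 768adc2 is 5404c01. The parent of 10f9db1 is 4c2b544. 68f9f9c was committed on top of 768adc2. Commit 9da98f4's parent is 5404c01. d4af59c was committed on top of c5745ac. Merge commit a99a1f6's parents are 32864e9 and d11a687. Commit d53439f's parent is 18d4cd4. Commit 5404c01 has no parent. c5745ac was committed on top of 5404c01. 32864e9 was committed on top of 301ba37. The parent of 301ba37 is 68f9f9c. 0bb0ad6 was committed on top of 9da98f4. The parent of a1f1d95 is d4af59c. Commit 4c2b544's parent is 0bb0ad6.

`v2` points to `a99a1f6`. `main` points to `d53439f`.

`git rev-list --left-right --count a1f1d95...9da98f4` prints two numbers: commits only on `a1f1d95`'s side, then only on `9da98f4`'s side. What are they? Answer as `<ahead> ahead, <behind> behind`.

Reachable from a1f1d95: {5404c01, a1f1d95, c5745ac, d4af59c}.
Reachable from 9da98f4: {5404c01, 9da98f4}.
Only in a1f1d95's history (ahead): {a1f1d95, c5745ac, d4af59c} — 3.
Only in 9da98f4's history (behind): {9da98f4} — 1.

3 ahead, 1 behind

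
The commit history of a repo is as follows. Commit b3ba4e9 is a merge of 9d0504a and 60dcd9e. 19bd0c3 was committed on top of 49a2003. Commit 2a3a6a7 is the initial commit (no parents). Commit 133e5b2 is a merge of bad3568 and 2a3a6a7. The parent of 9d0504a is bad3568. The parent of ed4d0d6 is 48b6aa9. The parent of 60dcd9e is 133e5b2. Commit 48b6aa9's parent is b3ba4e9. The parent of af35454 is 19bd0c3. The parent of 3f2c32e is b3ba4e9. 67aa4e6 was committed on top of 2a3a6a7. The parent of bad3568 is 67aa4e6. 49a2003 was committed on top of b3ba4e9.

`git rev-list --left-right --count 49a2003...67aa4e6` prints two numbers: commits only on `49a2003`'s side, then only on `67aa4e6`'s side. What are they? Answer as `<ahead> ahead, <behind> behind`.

6 ahead, 0 behind

Reachable from 49a2003: {133e5b2, 2a3a6a7, 49a2003, 60dcd9e, 67aa4e6, 9d0504a, b3ba4e9, bad3568}.
Reachable from 67aa4e6: {2a3a6a7, 67aa4e6}.
Only in 49a2003's history (ahead): {133e5b2, 49a2003, 60dcd9e, 9d0504a, b3ba4e9, bad3568} — 6.
Only in 67aa4e6's history (behind): {} — 0.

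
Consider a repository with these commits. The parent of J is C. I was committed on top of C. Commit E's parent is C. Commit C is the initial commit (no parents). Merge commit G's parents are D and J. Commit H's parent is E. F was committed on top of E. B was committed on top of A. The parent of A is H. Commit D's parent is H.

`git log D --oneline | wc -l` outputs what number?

4

Walking parent pointers from D: reachable set = {C, D, E, H}.
That is 4 commits.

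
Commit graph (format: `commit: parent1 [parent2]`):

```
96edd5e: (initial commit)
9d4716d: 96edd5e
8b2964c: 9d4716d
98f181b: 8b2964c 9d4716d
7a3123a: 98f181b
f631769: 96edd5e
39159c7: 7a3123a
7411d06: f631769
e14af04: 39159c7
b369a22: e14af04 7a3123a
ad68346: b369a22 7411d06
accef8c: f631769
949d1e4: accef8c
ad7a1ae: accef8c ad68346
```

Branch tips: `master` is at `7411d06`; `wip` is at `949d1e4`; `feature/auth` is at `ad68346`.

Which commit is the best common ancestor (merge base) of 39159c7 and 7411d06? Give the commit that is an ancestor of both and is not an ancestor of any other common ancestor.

96edd5e

Ancestors of 39159c7: {39159c7, 7a3123a, 8b2964c, 96edd5e, 98f181b, 9d4716d}.
Ancestors of 7411d06: {7411d06, 96edd5e, f631769}.
Common ancestors: {96edd5e}.
The only common ancestor is 96edd5e, so it is the merge base.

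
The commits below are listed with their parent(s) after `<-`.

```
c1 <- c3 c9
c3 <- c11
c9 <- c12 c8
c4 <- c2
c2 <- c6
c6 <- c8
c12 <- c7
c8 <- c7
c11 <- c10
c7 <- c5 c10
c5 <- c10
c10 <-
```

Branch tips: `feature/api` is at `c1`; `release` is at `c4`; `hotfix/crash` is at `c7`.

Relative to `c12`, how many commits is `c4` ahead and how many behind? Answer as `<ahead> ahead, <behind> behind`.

Reachable from c4: {c10, c2, c4, c5, c6, c7, c8}.
Reachable from c12: {c10, c12, c5, c7}.
Only in c4's history (ahead): {c2, c4, c6, c8} — 4.
Only in c12's history (behind): {c12} — 1.

4 ahead, 1 behind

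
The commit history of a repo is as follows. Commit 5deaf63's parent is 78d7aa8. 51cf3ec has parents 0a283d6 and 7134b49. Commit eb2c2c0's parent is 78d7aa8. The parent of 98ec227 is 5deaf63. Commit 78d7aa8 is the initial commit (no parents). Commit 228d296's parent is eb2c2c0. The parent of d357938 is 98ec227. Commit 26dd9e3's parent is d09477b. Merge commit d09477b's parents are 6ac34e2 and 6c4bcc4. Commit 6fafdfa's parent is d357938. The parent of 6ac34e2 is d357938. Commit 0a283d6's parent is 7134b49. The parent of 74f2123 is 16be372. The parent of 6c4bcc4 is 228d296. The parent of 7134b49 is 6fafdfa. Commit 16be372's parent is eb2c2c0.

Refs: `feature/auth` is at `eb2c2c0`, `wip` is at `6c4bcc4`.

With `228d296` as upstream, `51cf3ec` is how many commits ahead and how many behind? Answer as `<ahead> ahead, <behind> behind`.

Reachable from 51cf3ec: {0a283d6, 51cf3ec, 5deaf63, 6fafdfa, 7134b49, 78d7aa8, 98ec227, d357938}.
Reachable from 228d296: {228d296, 78d7aa8, eb2c2c0}.
Only in 51cf3ec's history (ahead): {0a283d6, 51cf3ec, 5deaf63, 6fafdfa, 7134b49, 98ec227, d357938} — 7.
Only in 228d296's history (behind): {228d296, eb2c2c0} — 2.

7 ahead, 2 behind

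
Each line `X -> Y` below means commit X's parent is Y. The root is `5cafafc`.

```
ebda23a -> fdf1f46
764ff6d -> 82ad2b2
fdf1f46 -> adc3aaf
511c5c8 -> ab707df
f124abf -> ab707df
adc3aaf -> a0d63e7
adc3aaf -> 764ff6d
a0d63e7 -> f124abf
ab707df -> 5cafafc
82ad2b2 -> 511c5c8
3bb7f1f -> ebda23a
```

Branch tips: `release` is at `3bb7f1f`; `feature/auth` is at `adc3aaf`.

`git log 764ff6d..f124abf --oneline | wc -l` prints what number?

Reachable from f124abf: {5cafafc, ab707df, f124abf}.
Reachable from 764ff6d: {511c5c8, 5cafafc, 764ff6d, 82ad2b2, ab707df}.
In f124abf's history but not 764ff6d's: {f124abf} — 1 commit.

1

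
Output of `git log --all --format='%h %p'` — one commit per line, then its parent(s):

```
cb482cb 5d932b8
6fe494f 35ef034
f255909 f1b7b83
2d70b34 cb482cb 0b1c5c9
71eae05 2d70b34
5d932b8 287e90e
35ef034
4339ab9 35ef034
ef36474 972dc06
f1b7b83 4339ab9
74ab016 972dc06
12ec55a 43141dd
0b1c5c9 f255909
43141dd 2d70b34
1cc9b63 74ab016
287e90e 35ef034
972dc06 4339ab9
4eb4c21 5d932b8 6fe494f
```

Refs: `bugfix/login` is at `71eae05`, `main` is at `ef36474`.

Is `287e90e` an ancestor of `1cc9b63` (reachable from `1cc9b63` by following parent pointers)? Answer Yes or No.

Ancestors of 1cc9b63: {1cc9b63, 35ef034, 4339ab9, 74ab016, 972dc06}.
287e90e is not in that set, so it is not an ancestor of 1cc9b63.

No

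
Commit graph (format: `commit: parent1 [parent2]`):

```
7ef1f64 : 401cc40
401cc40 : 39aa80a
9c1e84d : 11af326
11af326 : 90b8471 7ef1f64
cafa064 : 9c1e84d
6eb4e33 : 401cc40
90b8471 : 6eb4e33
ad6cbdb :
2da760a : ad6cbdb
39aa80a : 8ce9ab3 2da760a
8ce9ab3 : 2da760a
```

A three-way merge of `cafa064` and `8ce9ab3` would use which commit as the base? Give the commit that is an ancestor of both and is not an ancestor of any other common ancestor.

Ancestors of cafa064: {11af326, 2da760a, 39aa80a, 401cc40, 6eb4e33, 7ef1f64, 8ce9ab3, 90b8471, 9c1e84d, ad6cbdb, cafa064}.
Ancestors of 8ce9ab3: {2da760a, 8ce9ab3, ad6cbdb}.
Common ancestors: {2da760a, 8ce9ab3, ad6cbdb}.
Among these, 8ce9ab3 is not an ancestor of any other common ancestor — it is the merge base.

8ce9ab3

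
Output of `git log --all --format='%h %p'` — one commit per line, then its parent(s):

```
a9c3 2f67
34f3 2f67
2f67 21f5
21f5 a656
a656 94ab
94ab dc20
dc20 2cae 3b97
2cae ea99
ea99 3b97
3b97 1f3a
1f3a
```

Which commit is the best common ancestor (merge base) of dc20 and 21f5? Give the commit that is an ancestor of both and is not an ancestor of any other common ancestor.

dc20

Ancestors of dc20: {1f3a, 2cae, 3b97, dc20, ea99}.
Ancestors of 21f5: {1f3a, 21f5, 2cae, 3b97, 94ab, a656, dc20, ea99}.
Common ancestors: {1f3a, 2cae, 3b97, dc20, ea99}.
Among these, dc20 is not an ancestor of any other common ancestor — it is the merge base.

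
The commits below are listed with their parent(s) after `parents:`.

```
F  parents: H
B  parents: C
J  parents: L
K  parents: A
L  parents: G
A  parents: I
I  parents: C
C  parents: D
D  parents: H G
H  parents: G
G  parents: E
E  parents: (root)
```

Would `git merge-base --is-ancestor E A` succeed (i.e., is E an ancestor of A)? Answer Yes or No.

Yes

Ancestors of A (commits reachable by following parents): {A, C, D, E, G, H, I}.
E is in that set, so it is an ancestor of A.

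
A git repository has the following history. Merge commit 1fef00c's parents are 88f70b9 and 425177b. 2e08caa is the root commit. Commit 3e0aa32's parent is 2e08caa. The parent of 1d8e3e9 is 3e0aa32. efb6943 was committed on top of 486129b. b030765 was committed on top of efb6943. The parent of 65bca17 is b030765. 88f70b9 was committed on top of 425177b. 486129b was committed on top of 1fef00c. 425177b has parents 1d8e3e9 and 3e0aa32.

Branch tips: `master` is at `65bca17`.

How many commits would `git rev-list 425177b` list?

4

Walking parent pointers from 425177b: reachable set = {1d8e3e9, 2e08caa, 3e0aa32, 425177b}.
That is 4 commits.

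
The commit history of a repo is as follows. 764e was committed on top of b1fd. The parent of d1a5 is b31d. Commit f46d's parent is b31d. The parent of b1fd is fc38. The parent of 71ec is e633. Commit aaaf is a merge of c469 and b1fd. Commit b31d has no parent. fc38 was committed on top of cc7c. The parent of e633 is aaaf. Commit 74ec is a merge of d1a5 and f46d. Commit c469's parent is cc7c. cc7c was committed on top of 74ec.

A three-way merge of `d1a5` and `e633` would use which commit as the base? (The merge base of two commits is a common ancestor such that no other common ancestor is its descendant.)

d1a5

Ancestors of d1a5: {b31d, d1a5}.
Ancestors of e633: {74ec, aaaf, b1fd, b31d, c469, cc7c, d1a5, e633, f46d, fc38}.
Common ancestors: {b31d, d1a5}.
Among these, d1a5 is not an ancestor of any other common ancestor — it is the merge base.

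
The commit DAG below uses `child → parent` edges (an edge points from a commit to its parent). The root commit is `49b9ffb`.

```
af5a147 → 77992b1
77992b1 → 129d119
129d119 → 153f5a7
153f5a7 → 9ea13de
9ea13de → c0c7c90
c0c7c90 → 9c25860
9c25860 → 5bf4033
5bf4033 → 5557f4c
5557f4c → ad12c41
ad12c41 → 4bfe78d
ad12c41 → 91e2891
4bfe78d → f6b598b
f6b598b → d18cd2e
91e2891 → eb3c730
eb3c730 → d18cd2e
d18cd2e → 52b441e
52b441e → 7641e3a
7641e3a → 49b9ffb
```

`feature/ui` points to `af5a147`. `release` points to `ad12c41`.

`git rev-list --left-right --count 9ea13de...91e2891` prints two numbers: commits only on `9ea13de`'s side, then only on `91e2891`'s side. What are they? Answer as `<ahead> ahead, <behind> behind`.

Reachable from 9ea13de: {49b9ffb, 4bfe78d, 52b441e, 5557f4c, 5bf4033, 7641e3a, 91e2891, 9c25860, 9ea13de, ad12c41, c0c7c90, d18cd2e, eb3c730, f6b598b}.
Reachable from 91e2891: {49b9ffb, 52b441e, 7641e3a, 91e2891, d18cd2e, eb3c730}.
Only in 9ea13de's history (ahead): {4bfe78d, 5557f4c, 5bf4033, 9c25860, 9ea13de, ad12c41, c0c7c90, f6b598b} — 8.
Only in 91e2891's history (behind): {} — 0.

8 ahead, 0 behind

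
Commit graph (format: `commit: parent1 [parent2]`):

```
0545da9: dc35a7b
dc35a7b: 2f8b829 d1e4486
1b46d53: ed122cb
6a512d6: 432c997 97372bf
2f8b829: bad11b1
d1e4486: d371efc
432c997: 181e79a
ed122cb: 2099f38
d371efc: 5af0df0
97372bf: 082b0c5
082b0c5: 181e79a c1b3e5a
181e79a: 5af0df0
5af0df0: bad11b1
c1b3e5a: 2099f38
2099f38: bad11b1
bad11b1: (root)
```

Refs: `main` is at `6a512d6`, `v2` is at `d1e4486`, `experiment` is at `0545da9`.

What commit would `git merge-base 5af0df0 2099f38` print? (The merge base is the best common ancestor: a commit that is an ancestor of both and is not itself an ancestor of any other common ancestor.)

bad11b1

Ancestors of 5af0df0: {5af0df0, bad11b1}.
Ancestors of 2099f38: {2099f38, bad11b1}.
Common ancestors: {bad11b1}.
The only common ancestor is bad11b1, so it is the merge base.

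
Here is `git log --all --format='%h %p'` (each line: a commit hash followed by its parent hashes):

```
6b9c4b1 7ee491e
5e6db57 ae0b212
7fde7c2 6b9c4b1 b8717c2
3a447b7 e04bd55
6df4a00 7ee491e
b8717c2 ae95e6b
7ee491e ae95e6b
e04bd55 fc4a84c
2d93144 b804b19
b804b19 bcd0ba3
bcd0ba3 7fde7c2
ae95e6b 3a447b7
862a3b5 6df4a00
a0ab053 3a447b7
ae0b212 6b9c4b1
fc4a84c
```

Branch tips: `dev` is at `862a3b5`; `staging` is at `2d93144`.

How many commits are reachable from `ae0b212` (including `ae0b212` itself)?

Walking parent pointers from ae0b212: reachable set = {3a447b7, 6b9c4b1, 7ee491e, ae0b212, ae95e6b, e04bd55, fc4a84c}.
That is 7 commits.

7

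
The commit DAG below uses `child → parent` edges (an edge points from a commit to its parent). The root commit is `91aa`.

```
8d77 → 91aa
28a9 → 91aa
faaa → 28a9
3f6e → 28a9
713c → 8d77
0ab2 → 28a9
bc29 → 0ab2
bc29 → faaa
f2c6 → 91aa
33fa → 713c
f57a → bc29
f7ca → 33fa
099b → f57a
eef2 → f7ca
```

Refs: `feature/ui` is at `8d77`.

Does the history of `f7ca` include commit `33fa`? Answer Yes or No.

Yes

Ancestors of f7ca (commits reachable by following parents): {33fa, 713c, 8d77, 91aa, f7ca}.
33fa is in that set, so it is an ancestor of f7ca.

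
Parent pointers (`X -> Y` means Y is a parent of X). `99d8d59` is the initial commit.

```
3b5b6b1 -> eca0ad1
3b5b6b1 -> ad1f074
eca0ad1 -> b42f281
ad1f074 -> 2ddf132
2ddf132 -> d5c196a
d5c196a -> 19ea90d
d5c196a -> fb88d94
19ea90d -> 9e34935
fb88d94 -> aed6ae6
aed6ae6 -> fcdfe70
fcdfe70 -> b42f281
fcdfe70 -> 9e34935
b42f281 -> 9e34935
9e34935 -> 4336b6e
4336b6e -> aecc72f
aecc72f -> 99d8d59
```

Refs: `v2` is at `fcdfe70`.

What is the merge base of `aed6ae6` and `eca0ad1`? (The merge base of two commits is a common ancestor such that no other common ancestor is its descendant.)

b42f281

Ancestors of aed6ae6: {4336b6e, 99d8d59, 9e34935, aecc72f, aed6ae6, b42f281, fcdfe70}.
Ancestors of eca0ad1: {4336b6e, 99d8d59, 9e34935, aecc72f, b42f281, eca0ad1}.
Common ancestors: {4336b6e, 99d8d59, 9e34935, aecc72f, b42f281}.
Among these, b42f281 is not an ancestor of any other common ancestor — it is the merge base.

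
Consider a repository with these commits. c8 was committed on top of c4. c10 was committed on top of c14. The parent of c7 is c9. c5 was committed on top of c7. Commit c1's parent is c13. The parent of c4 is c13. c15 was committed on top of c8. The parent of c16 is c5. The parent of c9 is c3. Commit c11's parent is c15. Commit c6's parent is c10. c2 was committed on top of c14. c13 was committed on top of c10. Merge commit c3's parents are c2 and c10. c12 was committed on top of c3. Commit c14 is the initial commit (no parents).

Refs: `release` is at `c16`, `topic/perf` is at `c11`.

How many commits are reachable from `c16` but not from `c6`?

Reachable from c16: {c10, c14, c16, c2, c3, c5, c7, c9}.
Reachable from c6: {c10, c14, c6}.
In c16's history but not c6's: {c16, c2, c3, c5, c7, c9} — 6 commits.

6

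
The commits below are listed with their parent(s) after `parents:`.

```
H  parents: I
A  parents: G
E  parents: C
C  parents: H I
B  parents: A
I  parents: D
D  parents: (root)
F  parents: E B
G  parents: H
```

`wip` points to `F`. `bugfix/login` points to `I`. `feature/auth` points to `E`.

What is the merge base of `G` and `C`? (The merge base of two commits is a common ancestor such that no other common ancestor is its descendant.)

H

Ancestors of G: {D, G, H, I}.
Ancestors of C: {C, D, H, I}.
Common ancestors: {D, H, I}.
Among these, H is not an ancestor of any other common ancestor — it is the merge base.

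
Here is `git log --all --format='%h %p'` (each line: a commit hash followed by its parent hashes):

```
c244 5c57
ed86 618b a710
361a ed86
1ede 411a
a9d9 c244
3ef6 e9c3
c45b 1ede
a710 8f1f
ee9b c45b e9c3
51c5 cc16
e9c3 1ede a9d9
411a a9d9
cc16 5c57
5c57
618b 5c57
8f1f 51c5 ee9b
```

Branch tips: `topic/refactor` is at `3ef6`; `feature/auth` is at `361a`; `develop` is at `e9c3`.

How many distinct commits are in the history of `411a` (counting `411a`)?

4

Walking parent pointers from 411a: reachable set = {411a, 5c57, a9d9, c244}.
That is 4 commits.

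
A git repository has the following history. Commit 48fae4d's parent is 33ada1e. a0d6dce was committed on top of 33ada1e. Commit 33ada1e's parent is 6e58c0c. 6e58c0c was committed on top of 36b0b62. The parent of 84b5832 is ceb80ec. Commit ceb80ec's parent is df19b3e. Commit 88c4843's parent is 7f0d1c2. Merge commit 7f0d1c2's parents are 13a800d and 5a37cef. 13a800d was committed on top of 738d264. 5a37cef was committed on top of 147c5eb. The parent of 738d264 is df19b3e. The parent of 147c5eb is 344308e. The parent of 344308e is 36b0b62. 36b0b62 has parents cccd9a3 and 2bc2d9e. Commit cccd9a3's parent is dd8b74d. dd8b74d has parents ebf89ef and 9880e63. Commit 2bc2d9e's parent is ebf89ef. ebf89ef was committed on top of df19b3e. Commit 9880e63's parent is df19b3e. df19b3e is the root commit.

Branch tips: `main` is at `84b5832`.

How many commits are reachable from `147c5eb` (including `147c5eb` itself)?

Walking parent pointers from 147c5eb: reachable set = {147c5eb, 2bc2d9e, 344308e, 36b0b62, 9880e63, cccd9a3, dd8b74d, df19b3e, ebf89ef}.
That is 9 commits.

9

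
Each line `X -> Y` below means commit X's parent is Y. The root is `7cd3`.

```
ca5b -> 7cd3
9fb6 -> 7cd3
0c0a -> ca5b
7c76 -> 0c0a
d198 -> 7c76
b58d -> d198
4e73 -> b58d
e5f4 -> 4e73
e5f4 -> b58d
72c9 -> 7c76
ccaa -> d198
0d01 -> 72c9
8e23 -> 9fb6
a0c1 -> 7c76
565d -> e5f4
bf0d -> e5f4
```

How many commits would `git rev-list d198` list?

Walking parent pointers from d198: reachable set = {0c0a, 7c76, 7cd3, ca5b, d198}.
That is 5 commits.

5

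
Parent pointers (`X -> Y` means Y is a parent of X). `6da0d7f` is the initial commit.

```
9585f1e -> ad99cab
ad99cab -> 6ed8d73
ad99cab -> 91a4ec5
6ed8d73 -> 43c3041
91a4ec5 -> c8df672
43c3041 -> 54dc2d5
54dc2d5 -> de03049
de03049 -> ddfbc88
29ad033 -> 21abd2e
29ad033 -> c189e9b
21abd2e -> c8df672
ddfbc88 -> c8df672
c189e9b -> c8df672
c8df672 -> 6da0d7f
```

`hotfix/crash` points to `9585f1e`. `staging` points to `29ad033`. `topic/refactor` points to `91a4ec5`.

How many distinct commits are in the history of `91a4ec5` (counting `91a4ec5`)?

Walking parent pointers from 91a4ec5: reachable set = {6da0d7f, 91a4ec5, c8df672}.
That is 3 commits.

3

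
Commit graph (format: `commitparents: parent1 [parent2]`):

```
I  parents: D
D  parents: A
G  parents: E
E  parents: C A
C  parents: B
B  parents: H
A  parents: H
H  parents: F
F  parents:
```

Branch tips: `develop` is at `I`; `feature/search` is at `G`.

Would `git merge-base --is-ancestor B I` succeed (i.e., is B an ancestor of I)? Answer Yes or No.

No

Ancestors of I: {A, D, F, H, I}.
B is not in that set, so it is not an ancestor of I.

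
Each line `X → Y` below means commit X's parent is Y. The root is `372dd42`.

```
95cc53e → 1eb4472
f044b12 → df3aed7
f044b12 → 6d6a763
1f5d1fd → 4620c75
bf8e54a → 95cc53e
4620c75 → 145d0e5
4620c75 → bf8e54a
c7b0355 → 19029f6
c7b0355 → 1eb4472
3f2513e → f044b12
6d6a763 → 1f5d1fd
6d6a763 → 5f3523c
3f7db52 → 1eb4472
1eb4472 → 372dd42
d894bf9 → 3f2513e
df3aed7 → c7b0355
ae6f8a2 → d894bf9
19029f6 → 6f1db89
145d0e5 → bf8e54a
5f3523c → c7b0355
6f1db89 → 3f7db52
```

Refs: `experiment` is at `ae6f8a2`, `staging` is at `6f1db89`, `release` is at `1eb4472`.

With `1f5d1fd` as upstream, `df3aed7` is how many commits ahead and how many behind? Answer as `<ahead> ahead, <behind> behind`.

5 ahead, 5 behind

Reachable from df3aed7: {19029f6, 1eb4472, 372dd42, 3f7db52, 6f1db89, c7b0355, df3aed7}.
Reachable from 1f5d1fd: {145d0e5, 1eb4472, 1f5d1fd, 372dd42, 4620c75, 95cc53e, bf8e54a}.
Only in df3aed7's history (ahead): {19029f6, 3f7db52, 6f1db89, c7b0355, df3aed7} — 5.
Only in 1f5d1fd's history (behind): {145d0e5, 1f5d1fd, 4620c75, 95cc53e, bf8e54a} — 5.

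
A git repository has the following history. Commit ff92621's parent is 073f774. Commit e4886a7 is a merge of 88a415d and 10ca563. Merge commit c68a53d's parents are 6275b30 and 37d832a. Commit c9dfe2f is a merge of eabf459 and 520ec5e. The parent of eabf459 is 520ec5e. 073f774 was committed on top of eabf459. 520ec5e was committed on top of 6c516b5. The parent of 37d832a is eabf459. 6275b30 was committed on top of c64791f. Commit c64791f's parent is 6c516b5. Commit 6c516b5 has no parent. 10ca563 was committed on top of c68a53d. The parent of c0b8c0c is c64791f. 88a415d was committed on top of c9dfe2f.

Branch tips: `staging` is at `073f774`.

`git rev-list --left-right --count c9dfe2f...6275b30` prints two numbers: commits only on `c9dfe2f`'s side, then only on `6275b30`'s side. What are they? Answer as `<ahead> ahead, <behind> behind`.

3 ahead, 2 behind

Reachable from c9dfe2f: {520ec5e, 6c516b5, c9dfe2f, eabf459}.
Reachable from 6275b30: {6275b30, 6c516b5, c64791f}.
Only in c9dfe2f's history (ahead): {520ec5e, c9dfe2f, eabf459} — 3.
Only in 6275b30's history (behind): {6275b30, c64791f} — 2.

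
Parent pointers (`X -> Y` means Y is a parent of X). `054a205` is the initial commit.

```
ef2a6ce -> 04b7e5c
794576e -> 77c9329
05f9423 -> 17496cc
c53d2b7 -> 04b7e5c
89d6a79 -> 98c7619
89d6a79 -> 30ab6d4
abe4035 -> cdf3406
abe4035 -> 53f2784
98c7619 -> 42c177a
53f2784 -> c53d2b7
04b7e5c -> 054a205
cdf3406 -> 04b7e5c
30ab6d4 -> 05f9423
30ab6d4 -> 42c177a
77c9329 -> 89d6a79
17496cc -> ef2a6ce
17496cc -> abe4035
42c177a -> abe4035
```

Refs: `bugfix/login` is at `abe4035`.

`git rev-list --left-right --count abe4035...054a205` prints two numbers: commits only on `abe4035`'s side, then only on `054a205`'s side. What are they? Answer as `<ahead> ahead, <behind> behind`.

5 ahead, 0 behind

Reachable from abe4035: {04b7e5c, 054a205, 53f2784, abe4035, c53d2b7, cdf3406}.
Reachable from 054a205: {054a205}.
Only in abe4035's history (ahead): {04b7e5c, 53f2784, abe4035, c53d2b7, cdf3406} — 5.
Only in 054a205's history (behind): {} — 0.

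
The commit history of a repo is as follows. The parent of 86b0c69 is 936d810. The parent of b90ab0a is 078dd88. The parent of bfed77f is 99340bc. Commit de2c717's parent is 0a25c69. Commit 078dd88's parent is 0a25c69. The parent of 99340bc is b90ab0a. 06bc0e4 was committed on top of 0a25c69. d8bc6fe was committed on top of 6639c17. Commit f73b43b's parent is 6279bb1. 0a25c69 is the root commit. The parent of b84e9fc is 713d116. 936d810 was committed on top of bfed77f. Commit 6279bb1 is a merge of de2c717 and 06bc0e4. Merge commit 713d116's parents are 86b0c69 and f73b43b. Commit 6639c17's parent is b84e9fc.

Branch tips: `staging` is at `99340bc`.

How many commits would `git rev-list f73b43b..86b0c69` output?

Reachable from 86b0c69: {078dd88, 0a25c69, 86b0c69, 936d810, 99340bc, b90ab0a, bfed77f}.
Reachable from f73b43b: {06bc0e4, 0a25c69, 6279bb1, de2c717, f73b43b}.
In 86b0c69's history but not f73b43b's: {078dd88, 86b0c69, 936d810, 99340bc, b90ab0a, bfed77f} — 6 commits.

6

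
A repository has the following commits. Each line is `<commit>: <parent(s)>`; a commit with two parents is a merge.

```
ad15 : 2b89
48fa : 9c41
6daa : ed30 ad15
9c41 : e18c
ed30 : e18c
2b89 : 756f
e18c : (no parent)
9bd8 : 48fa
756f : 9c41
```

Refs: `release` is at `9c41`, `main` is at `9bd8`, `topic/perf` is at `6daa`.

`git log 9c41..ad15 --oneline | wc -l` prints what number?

Reachable from ad15: {2b89, 756f, 9c41, ad15, e18c}.
Reachable from 9c41: {9c41, e18c}.
In ad15's history but not 9c41's: {2b89, 756f, ad15} — 3 commits.

3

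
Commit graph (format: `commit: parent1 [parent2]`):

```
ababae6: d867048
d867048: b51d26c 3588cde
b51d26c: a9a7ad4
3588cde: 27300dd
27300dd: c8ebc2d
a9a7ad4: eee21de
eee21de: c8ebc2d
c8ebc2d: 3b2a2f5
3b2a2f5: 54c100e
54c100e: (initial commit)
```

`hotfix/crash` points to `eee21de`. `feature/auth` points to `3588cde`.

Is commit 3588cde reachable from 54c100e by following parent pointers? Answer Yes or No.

Ancestors of 54c100e: {54c100e}.
3588cde is not in that set, so it is not an ancestor of 54c100e.

No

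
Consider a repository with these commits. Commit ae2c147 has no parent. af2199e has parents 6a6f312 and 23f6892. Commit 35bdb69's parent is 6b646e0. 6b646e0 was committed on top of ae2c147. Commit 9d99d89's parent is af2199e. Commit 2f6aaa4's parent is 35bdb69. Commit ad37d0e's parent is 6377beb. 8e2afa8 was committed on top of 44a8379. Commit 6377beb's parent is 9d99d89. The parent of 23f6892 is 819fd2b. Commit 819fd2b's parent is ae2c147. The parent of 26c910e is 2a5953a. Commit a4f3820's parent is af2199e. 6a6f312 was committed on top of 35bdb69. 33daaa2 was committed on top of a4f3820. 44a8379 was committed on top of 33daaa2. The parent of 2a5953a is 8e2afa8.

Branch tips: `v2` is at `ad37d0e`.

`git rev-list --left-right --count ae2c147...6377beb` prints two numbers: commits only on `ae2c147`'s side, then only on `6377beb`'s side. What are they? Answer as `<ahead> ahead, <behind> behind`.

Reachable from ae2c147: {ae2c147}.
Reachable from 6377beb: {23f6892, 35bdb69, 6377beb, 6a6f312, 6b646e0, 819fd2b, 9d99d89, ae2c147, af2199e}.
Only in ae2c147's history (ahead): {} — 0.
Only in 6377beb's history (behind): {23f6892, 35bdb69, 6377beb, 6a6f312, 6b646e0, 819fd2b, 9d99d89, af2199e} — 8.

0 ahead, 8 behind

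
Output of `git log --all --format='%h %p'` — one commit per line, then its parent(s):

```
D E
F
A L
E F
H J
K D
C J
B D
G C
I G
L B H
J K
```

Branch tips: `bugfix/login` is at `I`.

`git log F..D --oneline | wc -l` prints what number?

2

Reachable from D: {D, E, F}.
Reachable from F: {F}.
In D's history but not F's: {D, E} — 2 commits.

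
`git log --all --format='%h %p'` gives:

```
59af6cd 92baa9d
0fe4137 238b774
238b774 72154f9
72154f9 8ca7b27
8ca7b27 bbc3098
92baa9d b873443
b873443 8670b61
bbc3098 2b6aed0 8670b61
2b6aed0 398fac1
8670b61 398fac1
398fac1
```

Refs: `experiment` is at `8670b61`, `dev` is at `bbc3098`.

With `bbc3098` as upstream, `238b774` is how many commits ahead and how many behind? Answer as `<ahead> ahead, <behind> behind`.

Reachable from 238b774: {238b774, 2b6aed0, 398fac1, 72154f9, 8670b61, 8ca7b27, bbc3098}.
Reachable from bbc3098: {2b6aed0, 398fac1, 8670b61, bbc3098}.
Only in 238b774's history (ahead): {238b774, 72154f9, 8ca7b27} — 3.
Only in bbc3098's history (behind): {} — 0.

3 ahead, 0 behind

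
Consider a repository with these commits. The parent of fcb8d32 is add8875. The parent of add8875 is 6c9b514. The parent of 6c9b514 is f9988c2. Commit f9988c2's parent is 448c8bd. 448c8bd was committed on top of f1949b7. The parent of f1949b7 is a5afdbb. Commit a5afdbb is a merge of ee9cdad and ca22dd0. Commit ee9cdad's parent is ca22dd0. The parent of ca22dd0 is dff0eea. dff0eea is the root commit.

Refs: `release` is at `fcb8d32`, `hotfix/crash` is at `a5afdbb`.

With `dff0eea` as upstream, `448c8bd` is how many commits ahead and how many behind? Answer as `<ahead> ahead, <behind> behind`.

Reachable from 448c8bd: {448c8bd, a5afdbb, ca22dd0, dff0eea, ee9cdad, f1949b7}.
Reachable from dff0eea: {dff0eea}.
Only in 448c8bd's history (ahead): {448c8bd, a5afdbb, ca22dd0, ee9cdad, f1949b7} — 5.
Only in dff0eea's history (behind): {} — 0.

5 ahead, 0 behind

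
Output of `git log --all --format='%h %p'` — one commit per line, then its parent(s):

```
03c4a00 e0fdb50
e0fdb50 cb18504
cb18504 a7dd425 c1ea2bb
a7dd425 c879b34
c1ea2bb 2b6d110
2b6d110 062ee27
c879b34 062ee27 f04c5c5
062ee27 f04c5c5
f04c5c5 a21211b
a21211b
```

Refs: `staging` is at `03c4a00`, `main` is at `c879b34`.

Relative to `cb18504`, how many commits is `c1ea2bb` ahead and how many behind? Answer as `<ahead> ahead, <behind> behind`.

Reachable from c1ea2bb: {062ee27, 2b6d110, a21211b, c1ea2bb, f04c5c5}.
Reachable from cb18504: {062ee27, 2b6d110, a21211b, a7dd425, c1ea2bb, c879b34, cb18504, f04c5c5}.
Only in c1ea2bb's history (ahead): {} — 0.
Only in cb18504's history (behind): {a7dd425, c879b34, cb18504} — 3.

0 ahead, 3 behind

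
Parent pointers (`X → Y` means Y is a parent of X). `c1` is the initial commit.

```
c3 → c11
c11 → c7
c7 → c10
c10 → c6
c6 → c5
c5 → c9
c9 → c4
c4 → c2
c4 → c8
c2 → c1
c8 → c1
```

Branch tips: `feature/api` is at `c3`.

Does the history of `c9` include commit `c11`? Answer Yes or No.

No

Ancestors of c9: {c1, c2, c4, c8, c9}.
c11 is not in that set, so it is not an ancestor of c9.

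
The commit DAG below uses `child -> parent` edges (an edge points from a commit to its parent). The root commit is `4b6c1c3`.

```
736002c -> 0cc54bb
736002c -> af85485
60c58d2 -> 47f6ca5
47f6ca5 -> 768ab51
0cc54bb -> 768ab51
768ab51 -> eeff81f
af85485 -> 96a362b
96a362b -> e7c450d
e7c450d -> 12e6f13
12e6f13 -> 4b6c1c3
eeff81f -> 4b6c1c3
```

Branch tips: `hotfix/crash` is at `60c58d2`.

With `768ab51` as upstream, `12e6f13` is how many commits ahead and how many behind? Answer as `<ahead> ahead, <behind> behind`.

Reachable from 12e6f13: {12e6f13, 4b6c1c3}.
Reachable from 768ab51: {4b6c1c3, 768ab51, eeff81f}.
Only in 12e6f13's history (ahead): {12e6f13} — 1.
Only in 768ab51's history (behind): {768ab51, eeff81f} — 2.

1 ahead, 2 behind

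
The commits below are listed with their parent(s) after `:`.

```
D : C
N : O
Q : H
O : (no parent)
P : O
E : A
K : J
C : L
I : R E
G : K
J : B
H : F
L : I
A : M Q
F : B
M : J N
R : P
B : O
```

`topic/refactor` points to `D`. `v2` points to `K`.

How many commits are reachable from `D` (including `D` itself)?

Walking parent pointers from D: reachable set = {A, B, C, D, E, F, H, I, J, L, M, N, O, P, Q, R}.
That is 16 commits.

16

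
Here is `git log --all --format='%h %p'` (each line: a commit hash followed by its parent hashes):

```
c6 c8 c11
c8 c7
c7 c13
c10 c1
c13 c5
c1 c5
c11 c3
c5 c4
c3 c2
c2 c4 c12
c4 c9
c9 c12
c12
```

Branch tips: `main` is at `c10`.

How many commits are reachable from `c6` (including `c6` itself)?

Walking parent pointers from c6: reachable set = {c11, c12, c13, c2, c3, c4, c5, c6, c7, c8, c9}.
That is 11 commits.

11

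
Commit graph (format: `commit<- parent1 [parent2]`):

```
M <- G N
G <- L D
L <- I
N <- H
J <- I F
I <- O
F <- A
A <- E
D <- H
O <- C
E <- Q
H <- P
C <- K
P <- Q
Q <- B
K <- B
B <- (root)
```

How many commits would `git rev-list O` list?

4

Walking parent pointers from O: reachable set = {B, C, K, O}.
That is 4 commits.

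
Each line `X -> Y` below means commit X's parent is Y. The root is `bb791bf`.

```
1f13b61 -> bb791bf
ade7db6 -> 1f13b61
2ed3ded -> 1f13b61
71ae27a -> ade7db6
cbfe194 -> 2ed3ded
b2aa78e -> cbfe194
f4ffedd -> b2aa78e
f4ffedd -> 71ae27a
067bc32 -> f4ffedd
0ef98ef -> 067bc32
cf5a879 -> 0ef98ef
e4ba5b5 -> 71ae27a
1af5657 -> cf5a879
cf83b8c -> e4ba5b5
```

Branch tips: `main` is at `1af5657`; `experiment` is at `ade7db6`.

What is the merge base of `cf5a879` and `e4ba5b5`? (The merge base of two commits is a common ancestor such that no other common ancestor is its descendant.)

Ancestors of cf5a879: {067bc32, 0ef98ef, 1f13b61, 2ed3ded, 71ae27a, ade7db6, b2aa78e, bb791bf, cbfe194, cf5a879, f4ffedd}.
Ancestors of e4ba5b5: {1f13b61, 71ae27a, ade7db6, bb791bf, e4ba5b5}.
Common ancestors: {1f13b61, 71ae27a, ade7db6, bb791bf}.
Among these, 71ae27a is not an ancestor of any other common ancestor — it is the merge base.

71ae27a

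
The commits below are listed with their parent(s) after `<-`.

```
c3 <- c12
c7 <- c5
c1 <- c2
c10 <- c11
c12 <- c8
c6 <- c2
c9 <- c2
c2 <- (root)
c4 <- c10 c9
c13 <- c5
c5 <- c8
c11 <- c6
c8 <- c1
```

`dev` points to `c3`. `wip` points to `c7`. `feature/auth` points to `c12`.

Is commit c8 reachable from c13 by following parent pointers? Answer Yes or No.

Yes

Ancestors of c13 (commits reachable by following parents): {c1, c13, c2, c5, c8}.
c8 is in that set, so it is an ancestor of c13.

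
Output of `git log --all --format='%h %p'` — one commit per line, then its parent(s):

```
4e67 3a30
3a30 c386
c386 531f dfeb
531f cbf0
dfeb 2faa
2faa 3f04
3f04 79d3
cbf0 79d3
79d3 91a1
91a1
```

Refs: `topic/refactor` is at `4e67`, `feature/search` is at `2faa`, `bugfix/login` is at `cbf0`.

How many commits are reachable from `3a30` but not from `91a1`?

8

Reachable from 3a30: {2faa, 3a30, 3f04, 531f, 79d3, 91a1, c386, cbf0, dfeb}.
Reachable from 91a1: {91a1}.
In 3a30's history but not 91a1's: {2faa, 3a30, 3f04, 531f, 79d3, c386, cbf0, dfeb} — 8 commits.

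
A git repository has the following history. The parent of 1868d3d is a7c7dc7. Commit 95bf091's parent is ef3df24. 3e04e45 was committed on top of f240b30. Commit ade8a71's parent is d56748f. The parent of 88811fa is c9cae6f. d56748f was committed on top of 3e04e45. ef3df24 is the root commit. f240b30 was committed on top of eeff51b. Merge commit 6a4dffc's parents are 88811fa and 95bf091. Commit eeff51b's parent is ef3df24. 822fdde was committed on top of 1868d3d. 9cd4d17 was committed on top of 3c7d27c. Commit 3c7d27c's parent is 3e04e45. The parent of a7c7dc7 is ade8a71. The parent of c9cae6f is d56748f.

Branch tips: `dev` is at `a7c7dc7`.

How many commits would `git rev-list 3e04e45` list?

4

Walking parent pointers from 3e04e45: reachable set = {3e04e45, eeff51b, ef3df24, f240b30}.
That is 4 commits.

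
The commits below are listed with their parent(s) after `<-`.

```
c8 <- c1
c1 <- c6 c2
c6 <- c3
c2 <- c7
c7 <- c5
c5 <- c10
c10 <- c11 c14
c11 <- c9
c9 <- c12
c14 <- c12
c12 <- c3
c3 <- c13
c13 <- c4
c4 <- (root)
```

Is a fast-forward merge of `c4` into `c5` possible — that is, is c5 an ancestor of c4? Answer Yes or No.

A fast-forward from c5 to c4 is possible iff c5 is an ancestor of c4.
Ancestors of c4: {c4}.
c5 is not among them, so fast-forward is not possible.

No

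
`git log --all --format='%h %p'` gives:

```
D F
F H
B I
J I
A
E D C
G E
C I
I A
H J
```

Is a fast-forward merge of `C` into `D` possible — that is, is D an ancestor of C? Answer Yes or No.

A fast-forward from D to C is possible iff D is an ancestor of C.
Ancestors of C: {A, C, I}.
D is not among them, so fast-forward is not possible.

No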